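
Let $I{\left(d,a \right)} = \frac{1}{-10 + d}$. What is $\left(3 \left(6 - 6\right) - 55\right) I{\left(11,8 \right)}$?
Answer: $-55$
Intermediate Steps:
$\left(3 \left(6 - 6\right) - 55\right) I{\left(11,8 \right)} = \frac{3 \left(6 - 6\right) - 55}{-10 + 11} = \frac{3 \left(6 - 6\right) - 55}{1} = \left(3 \cdot 0 - 55\right) 1 = \left(0 - 55\right) 1 = \left(-55\right) 1 = -55$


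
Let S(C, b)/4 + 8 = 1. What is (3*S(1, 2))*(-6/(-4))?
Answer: -126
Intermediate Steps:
S(C, b) = -28 (S(C, b) = -32 + 4*1 = -32 + 4 = -28)
(3*S(1, 2))*(-6/(-4)) = (3*(-28))*(-6/(-4)) = -(-504)*(-1)/4 = -84*3/2 = -126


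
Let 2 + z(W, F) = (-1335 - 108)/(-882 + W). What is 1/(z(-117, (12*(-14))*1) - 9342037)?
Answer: -9/84078338 ≈ -1.0704e-7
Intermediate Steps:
z(W, F) = -2 - 1443/(-882 + W) (z(W, F) = -2 + (-1335 - 108)/(-882 + W) = -2 - 1443/(-882 + W))
1/(z(-117, (12*(-14))*1) - 9342037) = 1/((321 - 2*(-117))/(-882 - 117) - 9342037) = 1/((321 + 234)/(-999) - 9342037) = 1/(-1/999*555 - 9342037) = 1/(-5/9 - 9342037) = 1/(-84078338/9) = -9/84078338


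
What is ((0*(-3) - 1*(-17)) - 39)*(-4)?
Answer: 88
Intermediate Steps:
((0*(-3) - 1*(-17)) - 39)*(-4) = ((0 + 17) - 39)*(-4) = (17 - 39)*(-4) = -22*(-4) = 88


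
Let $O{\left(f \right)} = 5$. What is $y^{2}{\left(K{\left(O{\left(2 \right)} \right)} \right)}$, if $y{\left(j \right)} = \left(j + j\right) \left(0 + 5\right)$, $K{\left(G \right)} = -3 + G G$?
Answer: $48400$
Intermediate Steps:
$K{\left(G \right)} = -3 + G^{2}$
$y{\left(j \right)} = 10 j$ ($y{\left(j \right)} = 2 j 5 = 10 j$)
$y^{2}{\left(K{\left(O{\left(2 \right)} \right)} \right)} = \left(10 \left(-3 + 5^{2}\right)\right)^{2} = \left(10 \left(-3 + 25\right)\right)^{2} = \left(10 \cdot 22\right)^{2} = 220^{2} = 48400$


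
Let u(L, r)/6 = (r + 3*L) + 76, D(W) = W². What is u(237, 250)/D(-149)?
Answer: 6222/22201 ≈ 0.28026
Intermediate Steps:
u(L, r) = 456 + 6*r + 18*L (u(L, r) = 6*((r + 3*L) + 76) = 6*(76 + r + 3*L) = 456 + 6*r + 18*L)
u(237, 250)/D(-149) = (456 + 6*250 + 18*237)/((-149)²) = (456 + 1500 + 4266)/22201 = 6222*(1/22201) = 6222/22201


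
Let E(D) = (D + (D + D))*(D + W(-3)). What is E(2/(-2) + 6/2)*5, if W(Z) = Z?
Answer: -30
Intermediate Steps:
E(D) = 3*D*(-3 + D) (E(D) = (D + (D + D))*(D - 3) = (D + 2*D)*(-3 + D) = (3*D)*(-3 + D) = 3*D*(-3 + D))
E(2/(-2) + 6/2)*5 = (3*(2/(-2) + 6/2)*(-3 + (2/(-2) + 6/2)))*5 = (3*(2*(-1/2) + 6*(1/2))*(-3 + (2*(-1/2) + 6*(1/2))))*5 = (3*(-1 + 3)*(-3 + (-1 + 3)))*5 = (3*2*(-3 + 2))*5 = (3*2*(-1))*5 = -6*5 = -30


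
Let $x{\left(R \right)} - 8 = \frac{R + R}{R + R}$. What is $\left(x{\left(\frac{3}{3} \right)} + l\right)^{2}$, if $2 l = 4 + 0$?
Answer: $121$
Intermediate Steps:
$l = 2$ ($l = \frac{4 + 0}{2} = \frac{1}{2} \cdot 4 = 2$)
$x{\left(R \right)} = 9$ ($x{\left(R \right)} = 8 + \frac{R + R}{R + R} = 8 + \frac{2 R}{2 R} = 8 + 2 R \frac{1}{2 R} = 8 + 1 = 9$)
$\left(x{\left(\frac{3}{3} \right)} + l\right)^{2} = \left(9 + 2\right)^{2} = 11^{2} = 121$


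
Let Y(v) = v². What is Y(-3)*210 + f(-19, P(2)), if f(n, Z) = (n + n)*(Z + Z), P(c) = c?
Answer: 1738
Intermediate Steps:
f(n, Z) = 4*Z*n (f(n, Z) = (2*n)*(2*Z) = 4*Z*n)
Y(-3)*210 + f(-19, P(2)) = (-3)²*210 + 4*2*(-19) = 9*210 - 152 = 1890 - 152 = 1738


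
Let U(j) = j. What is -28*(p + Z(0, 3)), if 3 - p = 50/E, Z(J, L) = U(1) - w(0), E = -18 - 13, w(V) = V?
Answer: -4872/31 ≈ -157.16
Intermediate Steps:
E = -31
Z(J, L) = 1 (Z(J, L) = 1 - 1*0 = 1 + 0 = 1)
p = 143/31 (p = 3 - 50/(-31) = 3 - 50*(-1)/31 = 3 - 1*(-50/31) = 3 + 50/31 = 143/31 ≈ 4.6129)
-28*(p + Z(0, 3)) = -28*(143/31 + 1) = -28*174/31 = -4872/31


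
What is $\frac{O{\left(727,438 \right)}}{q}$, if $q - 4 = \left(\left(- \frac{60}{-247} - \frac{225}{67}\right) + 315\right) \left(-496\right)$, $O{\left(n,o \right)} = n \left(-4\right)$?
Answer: $\frac{12031123}{639994571} \approx 0.018799$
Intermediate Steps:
$O{\left(n,o \right)} = - 4 n$
$q = - \frac{2559978284}{16549}$ ($q = 4 + \left(\left(- \frac{60}{-247} - \frac{225}{67}\right) + 315\right) \left(-496\right) = 4 + \left(\left(\left(-60\right) \left(- \frac{1}{247}\right) - \frac{225}{67}\right) + 315\right) \left(-496\right) = 4 + \left(\left(\frac{60}{247} - \frac{225}{67}\right) + 315\right) \left(-496\right) = 4 + \left(- \frac{51555}{16549} + 315\right) \left(-496\right) = 4 + \frac{5161380}{16549} \left(-496\right) = 4 - \frac{2560044480}{16549} = - \frac{2559978284}{16549} \approx -1.5469 \cdot 10^{5}$)
$\frac{O{\left(727,438 \right)}}{q} = \frac{\left(-4\right) 727}{- \frac{2559978284}{16549}} = \left(-2908\right) \left(- \frac{16549}{2559978284}\right) = \frac{12031123}{639994571}$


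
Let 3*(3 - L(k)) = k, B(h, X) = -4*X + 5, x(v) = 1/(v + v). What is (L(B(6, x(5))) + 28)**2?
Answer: 195364/225 ≈ 868.28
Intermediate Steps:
x(v) = 1/(2*v)
B(h, X) = 5 - 4*X
L(k) = 3 - k/3
(L(B(6, x(5))) + 28)**2 = ((3 - (5 - 2/5)/3) + 28)**2 = ((3 - 1/3*23/5) + 28)**2 = ((3 - 23/15) + 28)**2 = (22/15 + 28)**2 = (442/15)**2 = 195364/225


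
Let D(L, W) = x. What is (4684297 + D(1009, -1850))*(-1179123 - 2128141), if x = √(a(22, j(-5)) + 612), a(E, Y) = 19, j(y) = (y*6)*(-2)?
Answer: -15492206833408 - 3307264*√631 ≈ -1.5492e+13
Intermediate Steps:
j(y) = -12*y (j(y) = (6*y)*(-2) = -12*y)
x = √631 (x = √(19 + 612) = √631 ≈ 25.120)
D(L, W) = √631
(4684297 + D(1009, -1850))*(-1179123 - 2128141) = (4684297 + √631)*(-1179123 - 2128141) = (4684297 + √631)*(-3307264) = -15492206833408 - 3307264*√631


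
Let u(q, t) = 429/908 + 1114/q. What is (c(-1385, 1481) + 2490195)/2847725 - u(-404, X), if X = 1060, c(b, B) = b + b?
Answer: 32994187917/10446366572 ≈ 3.1584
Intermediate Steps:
c(b, B) = 2*b
u(q, t) = 429/908 + 1114/q (u(q, t) = 429*(1/908) + 1114/q = 429/908 + 1114/q)
(c(-1385, 1481) + 2490195)/2847725 - u(-404, X) = (2*(-1385) + 2490195)/2847725 - (429/908 + 1114/(-404)) = (-2770 + 2490195)*(1/2847725) - (429/908 + 1114*(-1/404)) = 2487425*(1/2847725) - (429/908 - 557/202) = 99497/113909 - 1*(-209549/91708) = 99497/113909 + 209549/91708 = 32994187917/10446366572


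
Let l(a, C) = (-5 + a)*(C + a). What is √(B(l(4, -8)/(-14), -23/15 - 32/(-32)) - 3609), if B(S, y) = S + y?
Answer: I*√39798255/105 ≈ 60.082*I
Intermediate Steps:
√(B(l(4, -8)/(-14), -23/15 - 32/(-32)) - 3609) = √(((4² - 5*(-8) - 5*4 - 8*4)/(-14) + (-23/15 - 32/(-32))) - 3609) = √(((16 + 40 - 20 - 32)*(-1/14) + (-23*1/15 - 32*(-1/32))) - 3609) = √((4*(-1/14) + (-23/15 + 1)) - 3609) = √((-2/7 - 8/15) - 3609) = √(-86/105 - 3609) = √(-379031/105) = I*√39798255/105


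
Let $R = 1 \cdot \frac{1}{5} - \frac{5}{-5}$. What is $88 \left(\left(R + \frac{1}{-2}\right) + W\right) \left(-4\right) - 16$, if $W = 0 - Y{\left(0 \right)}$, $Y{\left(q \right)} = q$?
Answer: $- \frac{1312}{5} \approx -262.4$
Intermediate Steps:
$W = 0$ ($W = 0 - 0 = 0 + 0 = 0$)
$R = \frac{6}{5}$ ($R = 1 \cdot \frac{1}{5} - -1 = \frac{1}{5} + 1 = \frac{6}{5} \approx 1.2$)
$88 \left(\left(R + \frac{1}{-2}\right) + W\right) \left(-4\right) - 16 = 88 \left(\left(\frac{6}{5} + \frac{1}{-2}\right) + 0\right) \left(-4\right) - 16 = 88 \left(\left(\frac{6}{5} - \frac{1}{2}\right) + 0\right) \left(-4\right) - 16 = 88 \left(\frac{7}{10} + 0\right) \left(-4\right) - 16 = 88 \cdot \frac{7}{10} \left(-4\right) - 16 = 88 \left(- \frac{14}{5}\right) - 16 = - \frac{1232}{5} - 16 = - \frac{1312}{5}$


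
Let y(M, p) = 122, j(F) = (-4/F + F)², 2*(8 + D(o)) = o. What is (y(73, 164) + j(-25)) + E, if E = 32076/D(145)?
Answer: 33226313/26875 ≈ 1236.3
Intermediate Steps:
D(o) = -8 + o/2
j(F) = (F - 4/F)²
E = 21384/43 (E = 32076/(-8 + (½)*145) = 32076/(-8 + 145/2) = 32076/(129/2) = 32076*(2/129) = 21384/43 ≈ 497.30)
(y(73, 164) + j(-25)) + E = (122 + (-4 + (-25)²)²/(-25)²) + 21384/43 = (122 + (-4 + 625)²/625) + 21384/43 = (122 + (1/625)*621²) + 21384/43 = (122 + (1/625)*385641) + 21384/43 = (122 + 385641/625) + 21384/43 = 461891/625 + 21384/43 = 33226313/26875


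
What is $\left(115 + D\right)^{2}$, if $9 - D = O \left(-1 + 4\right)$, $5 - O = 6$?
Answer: $16129$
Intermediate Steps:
$O = -1$ ($O = 5 - 6 = -1$)
$D = 12$ ($D = 9 - - (-1 + 4) = 9 - \left(-1\right) 3 = 9 - -3 = 9 + 3 = 12$)
$\left(115 + D\right)^{2} = \left(115 + 12\right)^{2} = 127^{2} = 16129$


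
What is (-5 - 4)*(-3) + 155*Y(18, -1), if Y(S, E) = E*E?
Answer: 182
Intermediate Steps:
Y(S, E) = E**2
(-5 - 4)*(-3) + 155*Y(18, -1) = (-5 - 4)*(-3) + 155*(-1)**2 = -9*(-3) + 155*1 = 27 + 155 = 182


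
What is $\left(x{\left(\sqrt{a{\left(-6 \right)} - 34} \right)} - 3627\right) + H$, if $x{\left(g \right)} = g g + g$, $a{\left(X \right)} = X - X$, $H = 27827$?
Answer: $24166 + i \sqrt{34} \approx 24166.0 + 5.831 i$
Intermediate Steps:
$a{\left(X \right)} = 0$
$x{\left(g \right)} = g + g^{2}$ ($x{\left(g \right)} = g^{2} + g = g + g^{2}$)
$\left(x{\left(\sqrt{a{\left(-6 \right)} - 34} \right)} - 3627\right) + H = \left(\sqrt{0 - 34} \left(1 + \sqrt{0 - 34}\right) - 3627\right) + 27827 = \left(\sqrt{-34} \left(1 + \sqrt{-34}\right) - 3627\right) + 27827 = \left(i \sqrt{34} \left(1 + i \sqrt{34}\right) - 3627\right) + 27827 = \left(-3627 + i \sqrt{34} \left(1 + i \sqrt{34}\right)\right) + 27827 = 24200 + i \sqrt{34} \left(1 + i \sqrt{34}\right)$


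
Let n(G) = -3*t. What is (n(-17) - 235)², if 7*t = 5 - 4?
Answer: 2715904/49 ≈ 55427.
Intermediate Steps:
t = ⅐ (t = (5 - 4)/7 = (⅐)*1 = ⅐ ≈ 0.14286)
n(G) = -3/7 (n(G) = -3*⅐ = -3/7)
(n(-17) - 235)² = (-3/7 - 235)² = (-1648/7)² = 2715904/49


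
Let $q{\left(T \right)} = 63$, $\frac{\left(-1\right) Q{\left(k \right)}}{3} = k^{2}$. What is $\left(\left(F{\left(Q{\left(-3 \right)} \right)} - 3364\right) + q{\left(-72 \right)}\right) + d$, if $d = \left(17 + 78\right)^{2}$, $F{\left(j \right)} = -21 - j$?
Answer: $5730$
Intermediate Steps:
$Q{\left(k \right)} = - 3 k^{2}$
$d = 9025$ ($d = 95^{2} = 9025$)
$\left(\left(F{\left(Q{\left(-3 \right)} \right)} - 3364\right) + q{\left(-72 \right)}\right) + d = \left(\left(\left(-21 - - 3 \left(-3\right)^{2}\right) - 3364\right) + 63\right) + 9025 = \left(\left(\left(-21 - \left(-3\right) 9\right) - 3364\right) + 63\right) + 9025 = \left(\left(\left(-21 - -27\right) - 3364\right) + 63\right) + 9025 = \left(\left(\left(-21 + 27\right) - 3364\right) + 63\right) + 9025 = \left(\left(6 - 3364\right) + 63\right) + 9025 = \left(-3358 + 63\right) + 9025 = -3295 + 9025 = 5730$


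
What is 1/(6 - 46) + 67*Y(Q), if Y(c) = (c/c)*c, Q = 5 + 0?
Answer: 13399/40 ≈ 334.98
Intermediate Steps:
Q = 5
Y(c) = c (Y(c) = 1*c = c)
1/(6 - 46) + 67*Y(Q) = 1/(6 - 46) + 67*5 = 1/(-40) + 335 = -1/40 + 335 = 13399/40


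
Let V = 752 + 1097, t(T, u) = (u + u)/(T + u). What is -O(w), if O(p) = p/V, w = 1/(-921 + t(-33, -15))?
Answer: 8/13614187 ≈ 5.8762e-7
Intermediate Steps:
t(T, u) = 2*u/(T + u) (t(T, u) = (2*u)/(T + u) = 2*u/(T + u))
V = 1849
w = -8/7363 (w = 1/(-921 + 2*(-15)/(-33 - 15)) = 1/(-921 + 2*(-15)/(-48)) = 1/(-921 + 2*(-15)*(-1/48)) = 1/(-921 + 5/8) = 1/(-7363/8) = -8/7363 ≈ -0.0010865)
O(p) = p/1849
-O(w) = -(-8)/(1849*7363) = -1*(-8/13614187) = 8/13614187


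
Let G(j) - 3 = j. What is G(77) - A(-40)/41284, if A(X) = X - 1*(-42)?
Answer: 1651359/20642 ≈ 80.000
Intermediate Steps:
G(j) = 3 + j
A(X) = 42 + X (A(X) = X + 42 = 42 + X)
G(77) - A(-40)/41284 = (3 + 77) - (42 - 40)/41284 = 80 - 2/41284 = 80 - 1*1/20642 = 80 - 1/20642 = 1651359/20642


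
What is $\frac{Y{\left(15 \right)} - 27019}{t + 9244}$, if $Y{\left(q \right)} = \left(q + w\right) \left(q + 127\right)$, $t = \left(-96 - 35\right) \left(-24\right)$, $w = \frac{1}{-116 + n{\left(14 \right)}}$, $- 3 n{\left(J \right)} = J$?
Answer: $- \frac{2252561}{1121114} \approx -2.0092$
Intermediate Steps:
$n{\left(J \right)} = - \frac{J}{3}$
$w = - \frac{3}{362}$ ($w = \frac{1}{-116 - \frac{14}{3}} = \frac{1}{- \frac{362}{3}} = - \frac{3}{362} \approx -0.0082873$)
$t = 3144$ ($t = \left(-131\right) \left(-24\right) = 3144$)
$Y{\left(q \right)} = \left(127 + q\right) \left(- \frac{3}{362} + q\right)$ ($Y{\left(q \right)} = \left(q - \frac{3}{362}\right) \left(q + 127\right) = \left(- \frac{3}{362} + q\right) \left(127 + q\right) = \left(127 + q\right) \left(- \frac{3}{362} + q\right)$)
$\frac{Y{\left(15 \right)} - 27019}{t + 9244} = \frac{\left(- \frac{381}{362} + 15^{2} + \frac{45971}{362} \cdot 15\right) - 27019}{3144 + 9244} = \frac{\left(- \frac{381}{362} + 225 + \frac{689565}{362}\right) - 27019}{12388} = \left(\frac{385317}{181} - 27019\right) \frac{1}{12388} = \left(- \frac{4505122}{181}\right) \frac{1}{12388} = - \frac{2252561}{1121114}$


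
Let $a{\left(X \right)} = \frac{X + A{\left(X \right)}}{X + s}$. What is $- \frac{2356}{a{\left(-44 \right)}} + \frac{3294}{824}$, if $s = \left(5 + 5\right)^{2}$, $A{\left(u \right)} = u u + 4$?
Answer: $- \frac{6404365}{97644} \approx -65.589$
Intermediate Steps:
$A{\left(u \right)} = 4 + u^{2}$ ($A{\left(u \right)} = u^{2} + 4 = 4 + u^{2}$)
$s = 100$ ($s = 10^{2} = 100$)
$a{\left(X \right)} = \frac{4 + X + X^{2}}{100 + X}$ ($a{\left(X \right)} = \frac{X + \left(4 + X^{2}\right)}{X + 100} = \frac{4 + X + X^{2}}{100 + X}$)
$- \frac{2356}{a{\left(-44 \right)}} + \frac{3294}{824} = - \frac{2356}{\frac{1}{100 - 44} \left(4 - 44 + \left(-44\right)^{2}\right)} + \frac{3294}{824} = - \frac{2356}{\frac{1}{56} \left(4 - 44 + 1936\right)} + 3294 \cdot \frac{1}{824} = - \frac{2356}{\frac{1}{56} \cdot 1896} + \frac{1647}{412} = - \frac{2356}{\frac{237}{7}} + \frac{1647}{412} = \left(-2356\right) \frac{7}{237} + \frac{1647}{412} = - \frac{16492}{237} + \frac{1647}{412} = - \frac{6404365}{97644}$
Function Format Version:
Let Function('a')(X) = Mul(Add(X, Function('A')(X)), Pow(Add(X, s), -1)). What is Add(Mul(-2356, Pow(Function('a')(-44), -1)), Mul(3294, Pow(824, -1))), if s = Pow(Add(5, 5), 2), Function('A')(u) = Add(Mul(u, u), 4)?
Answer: Rational(-6404365, 97644) ≈ -65.589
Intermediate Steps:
Function('A')(u) = Add(4, Pow(u, 2)) (Function('A')(u) = Add(Pow(u, 2), 4) = Add(4, Pow(u, 2)))
s = 100 (s = Pow(10, 2) = 100)
Function('a')(X) = Mul(Pow(Add(100, X), -1), Add(4, X, Pow(X, 2))) (Function('a')(X) = Mul(Add(X, Add(4, Pow(X, 2))), Pow(Add(X, 100), -1)) = Mul(Add(4, X, Pow(X, 2)), Pow(Add(100, X), -1)) = Mul(Pow(Add(100, X), -1), Add(4, X, Pow(X, 2))))
Add(Mul(-2356, Pow(Function('a')(-44), -1)), Mul(3294, Pow(824, -1))) = Add(Mul(-2356, Pow(Mul(Pow(Add(100, -44), -1), Add(4, -44, Pow(-44, 2))), -1)), Mul(3294, Pow(824, -1))) = Add(Mul(-2356, Pow(Mul(Pow(56, -1), Add(4, -44, 1936)), -1)), Mul(3294, Rational(1, 824))) = Add(Mul(-2356, Pow(Mul(Rational(1, 56), 1896), -1)), Rational(1647, 412)) = Add(Mul(-2356, Pow(Rational(237, 7), -1)), Rational(1647, 412)) = Add(Mul(-2356, Rational(7, 237)), Rational(1647, 412)) = Add(Rational(-16492, 237), Rational(1647, 412)) = Rational(-6404365, 97644)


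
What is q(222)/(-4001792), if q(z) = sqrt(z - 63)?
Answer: -sqrt(159)/4001792 ≈ -3.1510e-6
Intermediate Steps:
q(z) = sqrt(-63 + z)
q(222)/(-4001792) = sqrt(-63 + 222)/(-4001792) = sqrt(159)*(-1/4001792) = -sqrt(159)/4001792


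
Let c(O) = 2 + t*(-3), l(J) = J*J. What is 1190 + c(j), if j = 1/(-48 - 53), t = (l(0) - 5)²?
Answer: 1117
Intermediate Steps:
l(J) = J²
t = 25 (t = (0² - 5)² = (0 - 5)² = (-5)² = 25)
j = -1/101 (j = 1/(-101) = -1/101 ≈ -0.0099010)
c(O) = -73 (c(O) = 2 + 25*(-3) = 2 - 75 = -73)
1190 + c(j) = 1190 - 73 = 1117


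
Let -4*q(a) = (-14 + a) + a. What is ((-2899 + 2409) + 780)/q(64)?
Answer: -580/57 ≈ -10.175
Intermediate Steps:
q(a) = 7/2 - a/2 (q(a) = -((-14 + a) + a)/4 = -(-14 + 2*a)/4 = 7/2 - a/2)
((-2899 + 2409) + 780)/q(64) = ((-2899 + 2409) + 780)/(7/2 - ½*64) = (-490 + 780)/(7/2 - 32) = 290/(-57/2) = 290*(-2/57) = -580/57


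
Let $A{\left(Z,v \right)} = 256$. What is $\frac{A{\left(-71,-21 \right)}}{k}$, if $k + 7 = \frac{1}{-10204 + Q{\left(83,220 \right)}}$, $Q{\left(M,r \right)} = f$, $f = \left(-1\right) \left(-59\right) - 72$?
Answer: $- \frac{81736}{2235} \approx -36.571$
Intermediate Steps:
$f = -13$ ($f = 59 - 72 = -13$)
$Q{\left(M,r \right)} = -13$
$k = - \frac{71520}{10217}$ ($k = -7 + \frac{1}{-10204 - 13} = -7 + \frac{1}{-10217} = -7 - \frac{1}{10217} = - \frac{71520}{10217} \approx -7.0001$)
$\frac{A{\left(-71,-21 \right)}}{k} = \frac{256}{- \frac{71520}{10217}} = 256 \left(- \frac{10217}{71520}\right) = - \frac{81736}{2235}$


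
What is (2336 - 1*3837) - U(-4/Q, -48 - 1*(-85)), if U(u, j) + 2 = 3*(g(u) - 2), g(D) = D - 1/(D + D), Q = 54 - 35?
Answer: -227923/152 ≈ -1499.5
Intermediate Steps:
Q = 19
g(D) = D - 1/(2*D)
U(u, j) = -8 + 3*u - 3/(2*u) (U(u, j) = -2 + 3*((u - 1/(2*u)) - 2) = -2 + 3*(-2 + u - 1/(2*u)) = -2 + (-6 + 3*u - 3/(2*u)) = -8 + 3*u - 3/(2*u))
(2336 - 1*3837) - U(-4/Q, -48 - 1*(-85)) = (2336 - 1*3837) - (-8 + 3*(-4/19) - 3/(2*((-4/19)))) = (2336 - 3837) - (-8 + 3*(-4*1/19) - 3/(2*((-4*1/19)))) = -1501 - (-8 + 3*(-4/19) - 3/(2*(-4/19))) = -1501 - (-8 - 12/19 - 3/2*(-19/4)) = -1501 - (-8 - 12/19 + 57/8) = -1501 - 1*(-229/152) = -1501 + 229/152 = -227923/152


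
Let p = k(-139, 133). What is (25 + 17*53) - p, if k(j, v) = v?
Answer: 793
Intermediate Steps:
p = 133
(25 + 17*53) - p = (25 + 17*53) - 1*133 = (25 + 901) - 133 = 926 - 133 = 793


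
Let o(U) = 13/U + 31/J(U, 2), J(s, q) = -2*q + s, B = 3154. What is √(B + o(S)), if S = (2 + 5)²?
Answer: √34783370/105 ≈ 56.169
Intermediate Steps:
J(s, q) = s - 2*q
S = 49 (S = 7² = 49)
o(U) = 13/U + 31/(-4 + U) (o(U) = 13/U + 31/(U - 2*2) = 13/U + 31/(U - 4) = 13/U + 31/(-4 + U))
√(B + o(S)) = √(3154 + 4*(-13 + 11*49)/(49*(-4 + 49))) = √(3154 + 4*(1/49)*(-13 + 539)/45) = √(3154 + 4*(1/49)*(1/45)*526) = √(3154 + 2104/2205) = √(6956674/2205) = √34783370/105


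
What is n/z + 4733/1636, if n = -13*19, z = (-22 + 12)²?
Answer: 8651/20450 ≈ 0.42303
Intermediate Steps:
z = 100 (z = (-10)² = 100)
n = -247
n/z + 4733/1636 = -247/100 + 4733/1636 = 8651/20450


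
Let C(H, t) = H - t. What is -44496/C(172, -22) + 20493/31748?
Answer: -704341683/3079556 ≈ -228.72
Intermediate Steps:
-44496/C(172, -22) + 20493/31748 = -44496/(172 - 1*(-22)) + 20493/31748 = -44496/(172 + 22) + 20493*(1/31748) = -44496/194 + 20493/31748 = -44496*1/194 + 20493/31748 = -22248/97 + 20493/31748 = -704341683/3079556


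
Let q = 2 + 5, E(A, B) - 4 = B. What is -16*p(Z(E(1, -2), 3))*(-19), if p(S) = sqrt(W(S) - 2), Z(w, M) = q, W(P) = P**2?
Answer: 304*sqrt(47) ≈ 2084.1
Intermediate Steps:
E(A, B) = 4 + B
q = 7
Z(w, M) = 7
p(S) = sqrt(-2 + S**2) (p(S) = sqrt(S**2 - 2) = sqrt(-2 + S**2))
-16*p(Z(E(1, -2), 3))*(-19) = -16*sqrt(-2 + 7**2)*(-19) = -16*sqrt(-2 + 49)*(-19) = -16*sqrt(47)*(-19) = 304*sqrt(47)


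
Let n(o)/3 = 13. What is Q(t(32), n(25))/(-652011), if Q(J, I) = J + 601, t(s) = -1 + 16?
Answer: -616/652011 ≈ -0.00094477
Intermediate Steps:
n(o) = 39 (n(o) = 3*13 = 39)
t(s) = 15
Q(J, I) = 601 + J
Q(t(32), n(25))/(-652011) = (601 + 15)/(-652011) = 616*(-1/652011) = -616/652011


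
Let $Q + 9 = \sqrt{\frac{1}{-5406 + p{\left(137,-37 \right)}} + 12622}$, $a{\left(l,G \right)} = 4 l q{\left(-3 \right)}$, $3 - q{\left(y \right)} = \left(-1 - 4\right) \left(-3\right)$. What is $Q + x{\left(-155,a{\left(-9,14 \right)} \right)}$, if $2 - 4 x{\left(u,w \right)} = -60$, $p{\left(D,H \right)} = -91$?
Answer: $\frac{13}{2} + \frac{3 \sqrt{42377675789}}{5497} \approx 118.85$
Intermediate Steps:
$q{\left(y \right)} = -12$ ($q{\left(y \right)} = 3 - \left(-1 - 4\right) \left(-3\right) = 3 - \left(-5\right) \left(-3\right) = 3 - 15 = -12$)
$a{\left(l,G \right)} = - 48 l$ ($a{\left(l,G \right)} = 4 l \left(-12\right) = - 48 l$)
$x{\left(u,w \right)} = \frac{31}{2}$ ($x{\left(u,w \right)} = \frac{1}{2} - -15 = \frac{1}{2} + 15 = \frac{31}{2}$)
$Q = -9 + \frac{3 \sqrt{42377675789}}{5497}$ ($Q = -9 + \sqrt{\frac{1}{-5406 - 91} + 12622} = -9 + \sqrt{\frac{1}{-5497} + 12622} = -9 + \sqrt{- \frac{1}{5497} + 12622} = -9 + \sqrt{\frac{69383133}{5497}} = -9 + \frac{3 \sqrt{42377675789}}{5497} \approx 103.35$)
$Q + x{\left(-155,a{\left(-9,14 \right)} \right)} = \left(-9 + \frac{3 \sqrt{42377675789}}{5497}\right) + \frac{31}{2} = \frac{13}{2} + \frac{3 \sqrt{42377675789}}{5497}$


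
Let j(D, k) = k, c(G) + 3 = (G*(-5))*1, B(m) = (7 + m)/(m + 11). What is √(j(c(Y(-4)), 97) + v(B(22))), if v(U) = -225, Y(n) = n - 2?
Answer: 8*I*√2 ≈ 11.314*I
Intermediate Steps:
Y(n) = -2 + n
B(m) = (7 + m)/(11 + m)
c(G) = -3 - 5*G (c(G) = -3 + (G*(-5))*1 = -3 - 5*G*1 = -3 - 5*G)
√(j(c(Y(-4)), 97) + v(B(22))) = √(97 - 225) = √(-128) = 8*I*√2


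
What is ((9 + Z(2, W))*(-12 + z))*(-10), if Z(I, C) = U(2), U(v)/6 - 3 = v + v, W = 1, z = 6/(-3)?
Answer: 7140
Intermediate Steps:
z = -2 (z = 6*(-⅓) = -2)
U(v) = 18 + 12*v (U(v) = 18 + 6*(v + v) = 18 + 6*(2*v) = 18 + 12*v)
Z(I, C) = 42 (Z(I, C) = 18 + 12*2 = 18 + 24 = 42)
((9 + Z(2, W))*(-12 + z))*(-10) = ((9 + 42)*(-12 - 2))*(-10) = (51*(-14))*(-10) = -714*(-10) = 7140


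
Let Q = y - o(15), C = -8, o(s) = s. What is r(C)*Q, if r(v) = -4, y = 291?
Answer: -1104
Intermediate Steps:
Q = 276 (Q = 291 - 1*15 = 291 - 15 = 276)
r(C)*Q = -4*276 = -1104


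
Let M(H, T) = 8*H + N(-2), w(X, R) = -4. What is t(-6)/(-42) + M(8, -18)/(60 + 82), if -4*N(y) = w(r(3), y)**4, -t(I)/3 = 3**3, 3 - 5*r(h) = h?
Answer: 27/14 ≈ 1.9286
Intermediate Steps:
r(h) = 3/5 - h/5
t(I) = -81 (t(I) = -3*3**3 = -3*27 = -81)
N(y) = -64 (N(y) = -1/4*(-4)**4 = -1/4*256 = -64)
M(H, T) = -64 + 8*H (M(H, T) = 8*H - 64 = -64 + 8*H)
t(-6)/(-42) + M(8, -18)/(60 + 82) = -81/(-42) + (-64 + 8*8)/(60 + 82) = -81*(-1/42) + (-64 + 64)/142 = 27/14 + 0*(1/142) = 27/14 + 0 = 27/14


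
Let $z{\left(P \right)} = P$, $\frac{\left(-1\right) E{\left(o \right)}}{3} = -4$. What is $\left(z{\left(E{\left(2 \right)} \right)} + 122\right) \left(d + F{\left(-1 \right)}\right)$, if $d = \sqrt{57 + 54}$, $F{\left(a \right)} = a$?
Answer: $-134 + 134 \sqrt{111} \approx 1277.8$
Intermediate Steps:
$E{\left(o \right)} = 12$ ($E{\left(o \right)} = \left(-3\right) \left(-4\right) = 12$)
$d = \sqrt{111} \approx 10.536$
$\left(z{\left(E{\left(2 \right)} \right)} + 122\right) \left(d + F{\left(-1 \right)}\right) = \left(12 + 122\right) \left(\sqrt{111} - 1\right) = 134 \left(-1 + \sqrt{111}\right) = -134 + 134 \sqrt{111}$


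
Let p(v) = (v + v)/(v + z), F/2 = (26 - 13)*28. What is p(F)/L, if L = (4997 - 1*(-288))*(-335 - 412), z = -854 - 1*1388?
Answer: 104/426936645 ≈ 2.4360e-7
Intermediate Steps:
z = -2242 (z = -854 - 1388 = -2242)
F = 728 (F = 2*((26 - 13)*28) = 2*(13*28) = 2*364 = 728)
p(v) = 2*v/(-2242 + v) (p(v) = (v + v)/(v - 2242) = (2*v)/(-2242 + v) = 2*v/(-2242 + v))
L = -3947895 (L = (4997 + 288)*(-747) = 5285*(-747) = -3947895)
p(F)/L = (2*728/(-2242 + 728))/(-3947895) = (2*728/(-1514))*(-1/3947895) = (2*728*(-1/1514))*(-1/3947895) = -728/757*(-1/3947895) = 104/426936645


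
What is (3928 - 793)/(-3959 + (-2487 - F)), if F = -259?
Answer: -3135/6187 ≈ -0.50671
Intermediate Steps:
(3928 - 793)/(-3959 + (-2487 - F)) = (3928 - 793)/(-3959 + (-2487 - 1*(-259))) = 3135/(-3959 + (-2487 + 259)) = 3135/(-3959 - 2228) = 3135/(-6187) = 3135*(-1/6187) = -3135/6187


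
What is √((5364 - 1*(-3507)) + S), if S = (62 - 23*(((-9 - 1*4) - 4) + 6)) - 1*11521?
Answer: I*√2335 ≈ 48.322*I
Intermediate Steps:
S = -11206 (S = (62 - 23*(((-9 - 4) - 4) + 6)) - 11521 = (62 - 23*((-13 - 4) + 6)) - 11521 = (62 - 23*(-17 + 6)) - 11521 = (62 - 23*(-11)) - 11521 = (62 + 253) - 11521 = 315 - 11521 = -11206)
√((5364 - 1*(-3507)) + S) = √((5364 - 1*(-3507)) - 11206) = √((5364 + 3507) - 11206) = √(8871 - 11206) = √(-2335) = I*√2335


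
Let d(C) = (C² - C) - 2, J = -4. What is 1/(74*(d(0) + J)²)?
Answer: 1/2664 ≈ 0.00037538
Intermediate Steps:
d(C) = -2 + C² - C
1/(74*(d(0) + J)²) = 1/(74*((-2 + 0² - 1*0) - 4)²) = 1/(74*((-2 + 0 + 0) - 4)²) = 1/(74*(-2 - 4)²) = 1/(74*(-6)²) = 1/(74*36) = 1/2664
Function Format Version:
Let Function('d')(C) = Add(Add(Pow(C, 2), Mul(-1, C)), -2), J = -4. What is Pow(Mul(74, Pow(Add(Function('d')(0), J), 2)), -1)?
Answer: Rational(1, 2664) ≈ 0.00037538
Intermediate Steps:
Function('d')(C) = Add(-2, Pow(C, 2), Mul(-1, C))
Pow(Mul(74, Pow(Add(Function('d')(0), J), 2)), -1) = Pow(Mul(74, Pow(Add(Add(-2, Pow(0, 2), Mul(-1, 0)), -4), 2)), -1) = Pow(Mul(74, Pow(Add(Add(-2, 0, 0), -4), 2)), -1) = Pow(Mul(74, Pow(Add(-2, -4), 2)), -1) = Pow(Mul(74, Pow(-6, 2)), -1) = Pow(Mul(74, 36), -1) = Pow(2664, -1) = Rational(1, 2664)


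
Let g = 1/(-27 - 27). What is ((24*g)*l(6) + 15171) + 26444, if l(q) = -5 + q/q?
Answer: 374551/9 ≈ 41617.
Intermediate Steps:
g = -1/54 (g = 1/(-54) = -1/54 ≈ -0.018519)
l(q) = -4 (l(q) = -5 + 1 = -4)
((24*g)*l(6) + 15171) + 26444 = ((24*(-1/54))*(-4) + 15171) + 26444 = (-4/9*(-4) + 15171) + 26444 = (16/9 + 15171) + 26444 = 136555/9 + 26444 = 374551/9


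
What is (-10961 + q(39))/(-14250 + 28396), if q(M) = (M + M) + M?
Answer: -5422/7073 ≈ -0.76658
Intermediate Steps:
q(M) = 3*M (q(M) = 2*M + M = 3*M)
(-10961 + q(39))/(-14250 + 28396) = (-10961 + 3*39)/(-14250 + 28396) = (-10961 + 117)/14146 = -10844*1/14146 = -5422/7073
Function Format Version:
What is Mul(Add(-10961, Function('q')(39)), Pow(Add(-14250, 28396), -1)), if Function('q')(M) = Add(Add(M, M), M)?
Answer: Rational(-5422, 7073) ≈ -0.76658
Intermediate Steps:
Function('q')(M) = Mul(3, M) (Function('q')(M) = Add(Mul(2, M), M) = Mul(3, M))
Mul(Add(-10961, Function('q')(39)), Pow(Add(-14250, 28396), -1)) = Mul(Add(-10961, Mul(3, 39)), Pow(Add(-14250, 28396), -1)) = Mul(Add(-10961, 117), Pow(14146, -1)) = Mul(-10844, Rational(1, 14146)) = Rational(-5422, 7073)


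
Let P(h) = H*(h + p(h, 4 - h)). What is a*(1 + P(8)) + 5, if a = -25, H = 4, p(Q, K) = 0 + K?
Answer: -420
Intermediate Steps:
p(Q, K) = K
P(h) = 16 (P(h) = 4*(h + (4 - h)) = 4*4 = 16)
a*(1 + P(8)) + 5 = -25*(1 + 16) + 5 = -25*17 + 5 = -425 + 5 = -420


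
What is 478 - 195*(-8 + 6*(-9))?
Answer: 12568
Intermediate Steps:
478 - 195*(-8 + 6*(-9)) = 478 - 195*(-8 - 54) = 478 - 195*(-62) = 478 + 12090 = 12568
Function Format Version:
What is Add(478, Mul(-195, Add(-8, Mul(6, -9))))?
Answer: 12568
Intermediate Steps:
Add(478, Mul(-195, Add(-8, Mul(6, -9)))) = Add(478, Mul(-195, Add(-8, -54))) = Add(478, Mul(-195, -62)) = Add(478, 12090) = 12568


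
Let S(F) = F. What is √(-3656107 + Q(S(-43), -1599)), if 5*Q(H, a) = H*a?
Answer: 13*I*√538810/5 ≈ 1908.5*I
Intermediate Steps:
Q(H, a) = H*a/5 (Q(H, a) = (H*a)/5 = H*a/5)
√(-3656107 + Q(S(-43), -1599)) = √(-3656107 + (⅕)*(-43)*(-1599)) = √(-3656107 + 68757/5) = √(-18211778/5) = 13*I*√538810/5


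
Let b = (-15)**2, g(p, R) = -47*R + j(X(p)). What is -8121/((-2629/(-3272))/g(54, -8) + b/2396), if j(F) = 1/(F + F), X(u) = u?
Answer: -107726034311732/1274026953 ≈ -84556.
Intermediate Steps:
j(F) = 1/(2*F)
g(p, R) = 1/(2*p) - 47*R (g(p, R) = -47*R + 1/(2*p) = 1/(2*p) - 47*R)
b = 225
-8121/((-2629/(-3272))/g(54, -8) + b/2396) = -8121/((-2629/(-3272))/((1/2)/54 - 47*(-8)) + 225/2396) = -8121/((-2629*(-1/3272))/((1/2)*(1/54) + 376) + 225*(1/2396)) = -8121/(2629/(3272*(1/108 + 376)) + 225/2396) = -8121/(2629/(3272*(40609/108)) + 225/2396) = -8121/((2629/3272)*(108/40609) + 225/2396) = -8121/(70983/33218162 + 225/2396) = -8121/3822080859/39795358076 = -8121*39795358076/3822080859 = -107726034311732/1274026953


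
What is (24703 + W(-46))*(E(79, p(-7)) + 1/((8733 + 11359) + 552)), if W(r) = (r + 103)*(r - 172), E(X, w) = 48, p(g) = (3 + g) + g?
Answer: 12165438901/20644 ≈ 5.8930e+5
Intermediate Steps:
p(g) = 3 + 2*g
W(r) = (-172 + r)*(103 + r) (W(r) = (103 + r)*(-172 + r) = (-172 + r)*(103 + r))
(24703 + W(-46))*(E(79, p(-7)) + 1/((8733 + 11359) + 552)) = (24703 + (-17716 + (-46)² - 69*(-46)))*(48 + 1/((8733 + 11359) + 552)) = (24703 + (-17716 + 2116 + 3174))*(48 + 1/(20092 + 552)) = (24703 - 12426)*(48 + 1/20644) = 12277*(48 + 1/20644) = 12277*(990913/20644) = 12165438901/20644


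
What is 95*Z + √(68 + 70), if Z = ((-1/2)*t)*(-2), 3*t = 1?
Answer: 95/3 + √138 ≈ 43.414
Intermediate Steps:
t = ⅓ (t = (⅓)*1 = ⅓ ≈ 0.33333)
Z = ⅓ (Z = (-1/2*(⅓))*(-2) = (-1*½*(⅓))*(-2) = -½*⅓*(-2) = -⅙*(-2) = ⅓ ≈ 0.33333)
95*Z + √(68 + 70) = 95*(⅓) + √(68 + 70) = 95/3 + √138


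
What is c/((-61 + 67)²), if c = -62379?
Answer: -6931/4 ≈ -1732.8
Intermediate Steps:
c/((-61 + 67)²) = -62379/(-61 + 67)² = -62379/(6²) = -62379/36 = -62379*1/36 = -6931/4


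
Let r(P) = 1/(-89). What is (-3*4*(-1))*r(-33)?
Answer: -12/89 ≈ -0.13483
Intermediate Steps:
r(P) = -1/89
(-3*4*(-1))*r(-33) = (-3*4*(-1))*(-1/89) = -12*(-1)*(-1/89) = 12*(-1/89) = -12/89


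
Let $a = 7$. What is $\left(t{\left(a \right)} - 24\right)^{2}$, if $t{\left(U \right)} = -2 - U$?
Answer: $1089$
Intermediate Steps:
$\left(t{\left(a \right)} - 24\right)^{2} = \left(\left(-2 - 7\right) - 24\right)^{2} = \left(-9 - 24\right)^{2} = \left(-33\right)^{2} = 1089$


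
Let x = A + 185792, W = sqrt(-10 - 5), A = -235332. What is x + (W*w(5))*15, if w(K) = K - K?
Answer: -49540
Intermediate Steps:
W = I*sqrt(15) (W = sqrt(-15) = I*sqrt(15) ≈ 3.873*I)
w(K) = 0
x = -49540 (x = -235332 + 185792 = -49540)
x + (W*w(5))*15 = -49540 + ((I*sqrt(15))*0)*15 = -49540 + 0*15 = -49540 + 0 = -49540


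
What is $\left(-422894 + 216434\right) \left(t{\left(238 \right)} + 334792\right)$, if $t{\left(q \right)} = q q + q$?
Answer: $-80865014040$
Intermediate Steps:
$t{\left(q \right)} = q + q^{2}$ ($t{\left(q \right)} = q^{2} + q = q + q^{2}$)
$\left(-422894 + 216434\right) \left(t{\left(238 \right)} + 334792\right) = \left(-422894 + 216434\right) \left(238 \left(1 + 238\right) + 334792\right) = - 206460 \left(238 \cdot 239 + 334792\right) = - 206460 \left(56882 + 334792\right) = \left(-206460\right) 391674 = -80865014040$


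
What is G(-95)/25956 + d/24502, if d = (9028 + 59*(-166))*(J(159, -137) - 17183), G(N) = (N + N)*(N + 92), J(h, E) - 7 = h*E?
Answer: 64550694667/52997826 ≈ 1218.0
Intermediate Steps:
J(h, E) = 7 + E*h (J(h, E) = 7 + h*E = 7 + E*h)
G(N) = 2*N*(92 + N) (G(N) = (2*N)*(92 + N) = 2*N*(92 + N))
d = 29842594 (d = (9028 + 59*(-166))*((7 - 137*159) - 17183) = (9028 - 9794)*((7 - 21783) - 17183) = -766*(-21776 - 17183) = -766*(-38959) = 29842594)
G(-95)/25956 + d/24502 = (2*(-95)*(92 - 95))/25956 + 29842594/24502 = (2*(-95)*(-3))*(1/25956) + 29842594*(1/24502) = 570*(1/25956) + 14921297/12251 = 95/4326 + 14921297/12251 = 64550694667/52997826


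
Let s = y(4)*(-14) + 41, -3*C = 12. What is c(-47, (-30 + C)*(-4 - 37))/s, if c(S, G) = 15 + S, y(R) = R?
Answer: 32/15 ≈ 2.1333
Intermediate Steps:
C = -4 (C = -⅓*12 = -4)
s = -15 (s = 4*(-14) + 41 = -56 + 41 = -15)
c(-47, (-30 + C)*(-4 - 37))/s = (15 - 47)/(-15) = -32*(-1/15) = 32/15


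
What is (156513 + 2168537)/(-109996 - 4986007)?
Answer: -2325050/5096003 ≈ -0.45625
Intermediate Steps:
(156513 + 2168537)/(-109996 - 4986007) = 2325050/(-5096003) = 2325050*(-1/5096003) = -2325050/5096003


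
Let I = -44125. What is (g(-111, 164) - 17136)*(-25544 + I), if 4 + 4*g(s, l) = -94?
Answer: 2391109749/2 ≈ 1.1956e+9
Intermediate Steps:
g(s, l) = -49/2 (g(s, l) = -1 + (¼)*(-94) = -1 - 47/2 = -49/2)
(g(-111, 164) - 17136)*(-25544 + I) = (-49/2 - 17136)*(-25544 - 44125) = -34321/2*(-69669) = 2391109749/2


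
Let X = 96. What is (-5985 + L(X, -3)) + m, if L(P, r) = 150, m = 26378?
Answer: 20543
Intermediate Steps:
(-5985 + L(X, -3)) + m = (-5985 + 150) + 26378 = -5835 + 26378 = 20543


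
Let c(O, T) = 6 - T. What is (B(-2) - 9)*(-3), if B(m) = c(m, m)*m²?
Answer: -69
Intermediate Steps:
B(m) = m²*(6 - m) (B(m) = (6 - m)*m² = m²*(6 - m))
(B(-2) - 9)*(-3) = ((-2)²*(6 - 1*(-2)) - 9)*(-3) = (4*(6 + 2) - 9)*(-3) = (4*8 - 9)*(-3) = (32 - 9)*(-3) = 23*(-3) = -69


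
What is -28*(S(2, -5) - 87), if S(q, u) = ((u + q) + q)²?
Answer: 2408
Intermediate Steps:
S(q, u) = (u + 2*q)² (S(q, u) = ((q + u) + q)² = (u + 2*q)²)
-28*(S(2, -5) - 87) = -28*((-5 + 2*2)² - 87) = -28*((-5 + 4)² - 87) = -28*((-1)² - 87) = -28*(1 - 87) = -28*(-86) = 2408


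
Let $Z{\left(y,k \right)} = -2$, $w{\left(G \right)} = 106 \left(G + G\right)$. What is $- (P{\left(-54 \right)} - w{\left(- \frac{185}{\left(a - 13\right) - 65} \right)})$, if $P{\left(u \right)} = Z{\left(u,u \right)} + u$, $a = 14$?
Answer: $\frac{10701}{16} \approx 668.81$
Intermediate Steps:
$w{\left(G \right)} = 212 G$ ($w{\left(G \right)} = 106 \cdot 2 G = 212 G$)
$P{\left(u \right)} = -2 + u$
$- (P{\left(-54 \right)} - w{\left(- \frac{185}{\left(a - 13\right) - 65} \right)}) = - (\left(-2 - 54\right) - 212 \left(- \frac{185}{\left(14 - 13\right) - 65}\right)) = - (-56 - 212 \left(- \frac{185}{1 - 65}\right)) = - (-56 - 212 \left(- \frac{185}{-64}\right)) = - (-56 - 212 \left(\left(-185\right) \left(- \frac{1}{64}\right)\right)) = - (-56 - 212 \cdot \frac{185}{64}) = - (-56 - \frac{9805}{16}) = \left(-1\right) \left(- \frac{10701}{16}\right) = \frac{10701}{16}$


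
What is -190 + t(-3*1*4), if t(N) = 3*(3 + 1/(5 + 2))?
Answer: -1264/7 ≈ -180.57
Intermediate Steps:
t(N) = 66/7 (t(N) = 3*(3 + 1/7) = 3*(22/7) = 66/7)
-190 + t(-3*1*4) = -190 + 66/7 = -1264/7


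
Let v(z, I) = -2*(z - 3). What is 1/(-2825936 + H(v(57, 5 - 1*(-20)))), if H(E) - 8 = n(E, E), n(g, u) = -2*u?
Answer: -1/2825712 ≈ -3.5389e-7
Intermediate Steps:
v(z, I) = 6 - 2*z (v(z, I) = -2*(-3 + z) = 6 - 2*z)
H(E) = 8 - 2*E
1/(-2825936 + H(v(57, 5 - 1*(-20)))) = 1/(-2825936 + (8 - 2*(6 - 2*57))) = 1/(-2825936 + (8 - 2*(6 - 114))) = 1/(-2825936 + (8 - 2*(-108))) = 1/(-2825936 + (8 + 216)) = 1/(-2825936 + 224) = 1/(-2825712) = -1/2825712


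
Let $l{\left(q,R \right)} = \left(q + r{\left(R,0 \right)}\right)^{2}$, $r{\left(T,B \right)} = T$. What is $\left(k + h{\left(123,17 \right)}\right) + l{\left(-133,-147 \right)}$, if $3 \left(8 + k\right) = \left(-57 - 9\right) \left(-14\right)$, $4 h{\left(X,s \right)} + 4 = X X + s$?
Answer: $\frac{164971}{2} \approx 82486.0$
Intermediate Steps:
$h{\left(X,s \right)} = -1 + \frac{s}{4} + \frac{X^{2}}{4}$ ($h{\left(X,s \right)} = -1 + \frac{X X + s}{4} = -1 + \frac{X^{2} + s}{4} = -1 + \frac{s + X^{2}}{4} = -1 + \left(\frac{s}{4} + \frac{X^{2}}{4}\right) = -1 + \frac{s}{4} + \frac{X^{2}}{4}$)
$l{\left(q,R \right)} = \left(R + q\right)^{2}$ ($l{\left(q,R \right)} = \left(q + R\right)^{2} = \left(R + q\right)^{2}$)
$k = 300$ ($k = -8 + \frac{\left(-57 - 9\right) \left(-14\right)}{3} = -8 + \frac{\left(-66\right) \left(-14\right)}{3} = -8 + \frac{1}{3} \cdot 924 = -8 + 308 = 300$)
$\left(k + h{\left(123,17 \right)}\right) + l{\left(-133,-147 \right)} = \left(300 + \left(-1 + \frac{1}{4} \cdot 17 + \frac{123^{2}}{4}\right)\right) + \left(-147 - 133\right)^{2} = \left(300 + \left(-1 + \frac{17}{4} + \frac{1}{4} \cdot 15129\right)\right) + \left(-280\right)^{2} = \left(300 + \left(-1 + \frac{17}{4} + \frac{15129}{4}\right)\right) + 78400 = \left(300 + \frac{7571}{2}\right) + 78400 = \frac{8171}{2} + 78400 = \frac{164971}{2}$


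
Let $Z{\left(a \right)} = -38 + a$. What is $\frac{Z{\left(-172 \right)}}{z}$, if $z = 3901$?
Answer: $- \frac{210}{3901} \approx -0.053832$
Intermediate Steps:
$\frac{Z{\left(-172 \right)}}{z} = \frac{-38 - 172}{3901} = \left(-210\right) \frac{1}{3901} = - \frac{210}{3901}$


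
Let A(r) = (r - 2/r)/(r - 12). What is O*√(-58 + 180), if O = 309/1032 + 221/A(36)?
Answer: 32909009*√122/222568 ≈ 1633.2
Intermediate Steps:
A(r) = (r - 2/r)/(-12 + r)
O = 32909009/222568 (O = 309/1032 + 221/(((-2 + 36²)/(36*(-12 + 36)))) = 309*(1/1032) + 221/(((1/36)*(-2 + 1296)/24)) = 103/344 + 221/(((1/36)*(1/24)*1294)) = 103/344 + 221/(647/432) = 103/344 + 221*(432/647) = 103/344 + 95472/647 = 32909009/222568 ≈ 147.86)
O*√(-58 + 180) = 32909009*√(-58 + 180)/222568 = 32909009*√122/222568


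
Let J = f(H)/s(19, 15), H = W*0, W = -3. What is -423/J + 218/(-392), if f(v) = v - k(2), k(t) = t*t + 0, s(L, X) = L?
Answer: 98426/49 ≈ 2008.7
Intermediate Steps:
H = 0 (H = -3*0 = 0)
k(t) = t**2 (k(t) = t**2 + 0 = t**2)
f(v) = -4 + v (f(v) = v - 1*2**2 = v - 1*4 = v - 4 = -4 + v)
J = -4/19 (J = (-4 + 0)/19 = -4*1/19 = -4/19 ≈ -0.21053)
-423/J + 218/(-392) = -423/(-4/19) + 218/(-392) = -423*(-19/4) + 218*(-1/392) = 8037/4 - 109/196 = 98426/49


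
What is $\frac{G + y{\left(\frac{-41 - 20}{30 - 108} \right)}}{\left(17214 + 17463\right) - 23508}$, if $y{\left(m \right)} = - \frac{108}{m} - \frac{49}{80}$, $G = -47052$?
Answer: $- \frac{230290669}{54504720} \approx -4.2252$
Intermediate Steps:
$y{\left(m \right)} = - \frac{49}{80} - \frac{108}{m}$ ($y{\left(m \right)} = - \frac{108}{m} - \frac{49}{80} = - \frac{49}{80} - \frac{108}{m}$)
$\frac{G + y{\left(\frac{-41 - 20}{30 - 108} \right)}}{\left(17214 + 17463\right) - 23508} = \frac{-47052 - \left(\frac{49}{80} + \frac{108}{\left(-41 - 20\right) \frac{1}{30 - 108}}\right)}{\left(17214 + 17463\right) - 23508} = \frac{-47052 - \left(\frac{49}{80} + \frac{108}{\left(-61\right) \frac{1}{-78}}\right)}{34677 - 23508} = \frac{-47052 - \left(\frac{49}{80} + \frac{108}{\left(-61\right) \left(- \frac{1}{78}\right)}\right)}{11169} = \left(-47052 - \left(\frac{49}{80} + \frac{108}{\frac{61}{78}}\right)\right) \frac{1}{11169} = \left(-47052 - \frac{676909}{4880}\right) \frac{1}{11169} = \left(- \frac{230290669}{4880}\right) \frac{1}{11169} = - \frac{230290669}{54504720}$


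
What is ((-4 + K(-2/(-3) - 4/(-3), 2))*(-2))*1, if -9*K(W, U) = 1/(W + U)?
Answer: 145/18 ≈ 8.0556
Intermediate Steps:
K(W, U) = -1/(9*(U + W)) (K(W, U) = -1/(9*(W + U)) = -1/(9*(U + W)))
((-4 + K(-2/(-3) - 4/(-3), 2))*(-2))*1 = ((-4 - 1/(9*2 + 9*(-2/(-3) - 4/(-3))))*(-2))*1 = ((-4 - 1/(18 + 9*(-2*(-⅓) - 4*(-⅓))))*(-2))*1 = ((-4 - 1/(18 + 9*(⅔ + 4/3)))*(-2))*1 = ((-4 - 1/(18 + 9*2))*(-2))*1 = ((-4 - 1/(18 + 18))*(-2))*1 = ((-4 - 1/36)*(-2))*1 = -145/36*(-2)*1 = (145/18)*1 = 145/18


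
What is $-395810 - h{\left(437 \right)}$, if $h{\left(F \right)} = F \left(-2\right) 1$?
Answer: $-394936$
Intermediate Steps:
$h{\left(F \right)} = - 2 F$ ($h{\left(F \right)} = - 2 F 1 = - 2 F$)
$-395810 - h{\left(437 \right)} = -395810 - \left(-2\right) 437 = -395810 - -874 = -395810 + 874 = -394936$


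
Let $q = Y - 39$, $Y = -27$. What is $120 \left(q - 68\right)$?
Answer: $-16080$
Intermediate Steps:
$q = -66$ ($q = -27 - 39 = -66$)
$120 \left(q - 68\right) = 120 \left(-66 - 68\right) = 120 \left(-134\right) = -16080$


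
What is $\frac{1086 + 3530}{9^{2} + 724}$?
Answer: $\frac{4616}{805} \approx 5.7342$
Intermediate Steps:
$\frac{1086 + 3530}{9^{2} + 724} = \frac{4616}{81 + 724} = \frac{4616}{805}$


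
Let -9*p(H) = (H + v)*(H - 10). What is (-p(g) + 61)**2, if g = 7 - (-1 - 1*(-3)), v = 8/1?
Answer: 234256/81 ≈ 2892.1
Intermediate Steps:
v = 8 (v = 8*1 = 8)
g = 5 (g = 7 - (-1 + 3) = 7 - 1*2 = 7 - 2 = 5)
p(H) = -(-10 + H)*(8 + H)/9 (p(H) = -(H + 8)*(H - 10)/9 = -(8 + H)*(-10 + H)/9 = -(-10 + H)*(8 + H)/9)
(-p(g) + 61)**2 = (-(80/9 - 1/9*5**2 + (2/9)*5) + 61)**2 = (-(80/9 - 1/9*25 + 10/9) + 61)**2 = (-(80/9 - 25/9 + 10/9) + 61)**2 = (-1*65/9 + 61)**2 = (-65/9 + 61)**2 = (484/9)**2 = 234256/81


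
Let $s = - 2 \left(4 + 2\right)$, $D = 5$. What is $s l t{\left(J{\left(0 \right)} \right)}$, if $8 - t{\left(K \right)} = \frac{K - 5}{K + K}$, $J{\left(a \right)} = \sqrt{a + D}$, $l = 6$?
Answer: $-540 - 36 \sqrt{5} \approx -620.5$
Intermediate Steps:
$J{\left(a \right)} = \sqrt{5 + a}$ ($J{\left(a \right)} = \sqrt{a + 5} = \sqrt{5 + a}$)
$s = -12$ ($s = \left(-2\right) 6 = -12$)
$t{\left(K \right)} = 8 - \frac{-5 + K}{2 K}$ ($t{\left(K \right)} = 8 - \frac{K - 5}{K + K} = 8 - \frac{-5 + K}{2 K}$)
$s l t{\left(J{\left(0 \right)} \right)} = \left(-12\right) 6 \frac{5 \left(1 + 3 \sqrt{5 + 0}\right)}{2 \sqrt{5 + 0}} = - 72 \frac{5 \left(1 + 3 \sqrt{5}\right)}{2 \sqrt{5}} = - 72 \frac{5 \frac{\sqrt{5}}{5} \left(1 + 3 \sqrt{5}\right)}{2} = - 72 \frac{\sqrt{5} \left(1 + 3 \sqrt{5}\right)}{2} = - 36 \sqrt{5} \left(1 + 3 \sqrt{5}\right)$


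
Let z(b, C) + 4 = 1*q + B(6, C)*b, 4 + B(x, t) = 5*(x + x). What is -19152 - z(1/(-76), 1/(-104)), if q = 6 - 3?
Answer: -363855/19 ≈ -19150.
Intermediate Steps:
B(x, t) = -4 + 10*x (B(x, t) = -4 + 5*(x + x) = -4 + 5*(2*x) = -4 + 10*x)
q = 3
z(b, C) = -1 + 56*b (z(b, C) = -4 + (1*3 + (-4 + 10*6)*b) = -4 + (3 + (-4 + 60)*b) = -4 + (3 + 56*b) = -1 + 56*b)
-19152 - z(1/(-76), 1/(-104)) = -19152 - (-1 + 56/(-76)) = -19152 - (-1 + 56*(-1/76)) = -19152 - (-1 - 14/19) = -19152 - 1*(-33/19) = -19152 + 33/19 = -363855/19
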